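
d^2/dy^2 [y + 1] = 0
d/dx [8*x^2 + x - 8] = 16*x + 1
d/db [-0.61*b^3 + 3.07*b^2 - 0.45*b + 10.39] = -1.83*b^2 + 6.14*b - 0.45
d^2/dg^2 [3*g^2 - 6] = 6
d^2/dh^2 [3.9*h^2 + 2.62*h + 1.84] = 7.80000000000000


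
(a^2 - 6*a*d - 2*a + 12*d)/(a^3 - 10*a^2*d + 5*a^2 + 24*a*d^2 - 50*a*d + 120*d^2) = (a - 2)/(a^2 - 4*a*d + 5*a - 20*d)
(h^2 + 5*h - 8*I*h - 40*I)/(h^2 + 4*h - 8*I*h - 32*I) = (h + 5)/(h + 4)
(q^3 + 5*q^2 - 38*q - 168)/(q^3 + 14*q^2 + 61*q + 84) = (q - 6)/(q + 3)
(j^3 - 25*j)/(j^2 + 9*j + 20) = j*(j - 5)/(j + 4)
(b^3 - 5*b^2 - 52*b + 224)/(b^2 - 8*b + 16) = (b^2 - b - 56)/(b - 4)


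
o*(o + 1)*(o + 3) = o^3 + 4*o^2 + 3*o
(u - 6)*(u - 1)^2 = u^3 - 8*u^2 + 13*u - 6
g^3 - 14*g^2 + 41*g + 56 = (g - 8)*(g - 7)*(g + 1)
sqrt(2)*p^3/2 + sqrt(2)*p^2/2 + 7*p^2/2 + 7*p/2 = p*(p + 7*sqrt(2)/2)*(sqrt(2)*p/2 + sqrt(2)/2)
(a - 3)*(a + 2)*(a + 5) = a^3 + 4*a^2 - 11*a - 30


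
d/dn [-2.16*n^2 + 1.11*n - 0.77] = 1.11 - 4.32*n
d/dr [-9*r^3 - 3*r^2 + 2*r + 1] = -27*r^2 - 6*r + 2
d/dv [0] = 0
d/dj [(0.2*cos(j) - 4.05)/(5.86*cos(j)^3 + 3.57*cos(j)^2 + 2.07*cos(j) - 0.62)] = (2.344*cos(j)^3 - 70.485*cos(j)^2 - 28.917*cos(j) - 8.2595)*sin(j)/(34.3396*cos(j)^6 + 41.8404*cos(j)^5 + 37.0053*cos(j)^4 + 7.5134*cos(j)^3 - 0.141900000000001*cos(j)^2 - 2.5668*cos(j) + 0.3844)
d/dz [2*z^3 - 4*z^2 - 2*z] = 6*z^2 - 8*z - 2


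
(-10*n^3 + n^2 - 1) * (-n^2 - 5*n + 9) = 10*n^5 + 49*n^4 - 95*n^3 + 10*n^2 + 5*n - 9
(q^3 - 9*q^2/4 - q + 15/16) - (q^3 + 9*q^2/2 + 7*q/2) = -27*q^2/4 - 9*q/2 + 15/16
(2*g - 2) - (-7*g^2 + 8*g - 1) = 7*g^2 - 6*g - 1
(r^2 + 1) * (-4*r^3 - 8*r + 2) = -4*r^5 - 12*r^3 + 2*r^2 - 8*r + 2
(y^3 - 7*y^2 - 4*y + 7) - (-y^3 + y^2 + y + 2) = 2*y^3 - 8*y^2 - 5*y + 5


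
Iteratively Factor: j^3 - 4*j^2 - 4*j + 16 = (j - 4)*(j^2 - 4) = (j - 4)*(j + 2)*(j - 2)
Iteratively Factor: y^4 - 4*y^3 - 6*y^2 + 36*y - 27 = (y - 3)*(y^3 - y^2 - 9*y + 9) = (y - 3)^2*(y^2 + 2*y - 3) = (y - 3)^2*(y + 3)*(y - 1)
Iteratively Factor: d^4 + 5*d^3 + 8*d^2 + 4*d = (d)*(d^3 + 5*d^2 + 8*d + 4) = d*(d + 2)*(d^2 + 3*d + 2) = d*(d + 2)^2*(d + 1)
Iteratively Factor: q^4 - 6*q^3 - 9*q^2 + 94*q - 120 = (q - 5)*(q^3 - q^2 - 14*q + 24) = (q - 5)*(q - 3)*(q^2 + 2*q - 8) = (q - 5)*(q - 3)*(q - 2)*(q + 4)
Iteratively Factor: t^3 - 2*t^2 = (t)*(t^2 - 2*t) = t*(t - 2)*(t)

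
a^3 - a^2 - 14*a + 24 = (a - 3)*(a - 2)*(a + 4)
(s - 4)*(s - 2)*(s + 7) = s^3 + s^2 - 34*s + 56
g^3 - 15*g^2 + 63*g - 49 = (g - 7)^2*(g - 1)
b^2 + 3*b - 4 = (b - 1)*(b + 4)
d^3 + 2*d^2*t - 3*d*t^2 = d*(d - t)*(d + 3*t)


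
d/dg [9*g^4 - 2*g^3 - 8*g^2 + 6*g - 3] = 36*g^3 - 6*g^2 - 16*g + 6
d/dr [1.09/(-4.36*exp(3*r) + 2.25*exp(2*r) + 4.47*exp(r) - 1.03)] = (14.2572*exp(2*r) - 4.905*exp(r) - 4.8723)*exp(r)/(4.36*exp(3*r) - 2.25*exp(2*r) - 4.47*exp(r) + 1.03)^2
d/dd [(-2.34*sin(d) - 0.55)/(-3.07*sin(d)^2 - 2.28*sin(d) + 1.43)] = (-3.377*sin(d) + 3.5919*cos(2*d) - 8.1921)*cos(d)/(3.07*sin(d)^2 + 2.28*sin(d) - 1.43)^2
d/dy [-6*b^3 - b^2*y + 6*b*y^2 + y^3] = -b^2 + 12*b*y + 3*y^2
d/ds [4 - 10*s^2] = -20*s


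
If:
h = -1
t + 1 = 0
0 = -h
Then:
No Solution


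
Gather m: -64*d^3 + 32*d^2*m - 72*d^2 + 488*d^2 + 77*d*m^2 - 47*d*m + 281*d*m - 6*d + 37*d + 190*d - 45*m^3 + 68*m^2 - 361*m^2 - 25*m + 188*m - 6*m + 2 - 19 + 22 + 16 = -64*d^3 + 416*d^2 + 221*d - 45*m^3 + m^2*(77*d - 293) + m*(32*d^2 + 234*d + 157) + 21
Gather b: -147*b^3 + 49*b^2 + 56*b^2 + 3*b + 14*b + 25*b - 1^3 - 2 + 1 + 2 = -147*b^3 + 105*b^2 + 42*b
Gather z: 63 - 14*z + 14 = 77 - 14*z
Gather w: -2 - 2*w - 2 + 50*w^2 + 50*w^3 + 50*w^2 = 50*w^3 + 100*w^2 - 2*w - 4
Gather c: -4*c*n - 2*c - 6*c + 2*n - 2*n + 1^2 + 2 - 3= c*(-4*n - 8)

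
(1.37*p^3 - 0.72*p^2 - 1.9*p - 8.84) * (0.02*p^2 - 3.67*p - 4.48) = 0.0274*p^5 - 5.0423*p^4 - 3.5332*p^3 + 10.0218*p^2 + 40.9548*p + 39.6032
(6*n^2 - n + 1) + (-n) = 6*n^2 - 2*n + 1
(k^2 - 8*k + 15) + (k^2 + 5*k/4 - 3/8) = 2*k^2 - 27*k/4 + 117/8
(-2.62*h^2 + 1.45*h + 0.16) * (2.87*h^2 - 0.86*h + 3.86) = -7.5194*h^4 + 6.4147*h^3 - 10.901*h^2 + 5.4594*h + 0.6176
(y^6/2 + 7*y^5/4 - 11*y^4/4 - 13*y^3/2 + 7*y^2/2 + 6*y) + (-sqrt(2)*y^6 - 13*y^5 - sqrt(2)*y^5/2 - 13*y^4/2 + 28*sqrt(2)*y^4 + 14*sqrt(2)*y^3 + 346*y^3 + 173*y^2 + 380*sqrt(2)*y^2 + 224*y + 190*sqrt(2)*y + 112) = -sqrt(2)*y^6 + y^6/2 - 45*y^5/4 - sqrt(2)*y^5/2 - 37*y^4/4 + 28*sqrt(2)*y^4 + 14*sqrt(2)*y^3 + 679*y^3/2 + 353*y^2/2 + 380*sqrt(2)*y^2 + 230*y + 190*sqrt(2)*y + 112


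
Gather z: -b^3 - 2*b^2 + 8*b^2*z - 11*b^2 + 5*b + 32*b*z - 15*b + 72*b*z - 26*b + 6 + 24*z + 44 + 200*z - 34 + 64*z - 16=-b^3 - 13*b^2 - 36*b + z*(8*b^2 + 104*b + 288)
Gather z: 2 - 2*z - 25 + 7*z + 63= 5*z + 40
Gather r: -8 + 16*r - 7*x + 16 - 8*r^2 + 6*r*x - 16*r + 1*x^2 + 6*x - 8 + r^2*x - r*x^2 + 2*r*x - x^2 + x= r^2*(x - 8) + r*(-x^2 + 8*x)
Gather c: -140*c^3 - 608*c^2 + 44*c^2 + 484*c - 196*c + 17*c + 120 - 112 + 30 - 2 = -140*c^3 - 564*c^2 + 305*c + 36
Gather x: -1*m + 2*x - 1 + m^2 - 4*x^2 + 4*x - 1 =m^2 - m - 4*x^2 + 6*x - 2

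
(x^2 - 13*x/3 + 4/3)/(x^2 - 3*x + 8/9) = 3*(x - 4)/(3*x - 8)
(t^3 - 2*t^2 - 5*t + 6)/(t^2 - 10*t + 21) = (t^2 + t - 2)/(t - 7)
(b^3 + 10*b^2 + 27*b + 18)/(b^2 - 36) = (b^2 + 4*b + 3)/(b - 6)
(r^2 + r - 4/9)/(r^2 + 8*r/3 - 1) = (r + 4/3)/(r + 3)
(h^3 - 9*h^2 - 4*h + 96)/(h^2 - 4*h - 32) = (h^2 - h - 12)/(h + 4)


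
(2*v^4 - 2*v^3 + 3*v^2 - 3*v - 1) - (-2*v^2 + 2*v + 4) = 2*v^4 - 2*v^3 + 5*v^2 - 5*v - 5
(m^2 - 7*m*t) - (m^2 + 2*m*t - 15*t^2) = -9*m*t + 15*t^2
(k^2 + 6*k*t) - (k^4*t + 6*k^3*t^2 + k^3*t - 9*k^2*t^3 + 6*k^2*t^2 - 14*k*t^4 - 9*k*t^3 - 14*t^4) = -k^4*t - 6*k^3*t^2 - k^3*t + 9*k^2*t^3 - 6*k^2*t^2 + k^2 + 14*k*t^4 + 9*k*t^3 + 6*k*t + 14*t^4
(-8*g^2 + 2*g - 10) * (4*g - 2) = -32*g^3 + 24*g^2 - 44*g + 20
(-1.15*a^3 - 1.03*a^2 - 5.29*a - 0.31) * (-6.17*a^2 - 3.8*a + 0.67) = 7.0955*a^5 + 10.7251*a^4 + 35.7828*a^3 + 21.3246*a^2 - 2.3663*a - 0.2077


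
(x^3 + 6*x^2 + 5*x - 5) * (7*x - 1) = 7*x^4 + 41*x^3 + 29*x^2 - 40*x + 5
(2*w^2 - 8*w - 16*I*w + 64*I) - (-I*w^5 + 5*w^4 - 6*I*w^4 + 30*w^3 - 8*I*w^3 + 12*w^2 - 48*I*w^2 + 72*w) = I*w^5 - 5*w^4 + 6*I*w^4 - 30*w^3 + 8*I*w^3 - 10*w^2 + 48*I*w^2 - 80*w - 16*I*w + 64*I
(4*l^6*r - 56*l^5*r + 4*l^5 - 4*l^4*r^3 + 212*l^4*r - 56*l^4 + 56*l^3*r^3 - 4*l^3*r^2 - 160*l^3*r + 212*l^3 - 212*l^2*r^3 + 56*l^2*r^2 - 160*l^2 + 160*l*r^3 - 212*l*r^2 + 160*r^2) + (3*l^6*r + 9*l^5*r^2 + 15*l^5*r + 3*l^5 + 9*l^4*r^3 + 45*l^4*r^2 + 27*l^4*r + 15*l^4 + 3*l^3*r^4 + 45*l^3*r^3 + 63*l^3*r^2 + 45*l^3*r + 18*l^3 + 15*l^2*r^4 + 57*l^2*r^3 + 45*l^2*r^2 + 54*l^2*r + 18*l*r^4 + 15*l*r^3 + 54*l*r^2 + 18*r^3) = 7*l^6*r + 9*l^5*r^2 - 41*l^5*r + 7*l^5 + 5*l^4*r^3 + 45*l^4*r^2 + 239*l^4*r - 41*l^4 + 3*l^3*r^4 + 101*l^3*r^3 + 59*l^3*r^2 - 115*l^3*r + 230*l^3 + 15*l^2*r^4 - 155*l^2*r^3 + 101*l^2*r^2 + 54*l^2*r - 160*l^2 + 18*l*r^4 + 175*l*r^3 - 158*l*r^2 + 18*r^3 + 160*r^2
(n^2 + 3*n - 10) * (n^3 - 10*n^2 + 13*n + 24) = n^5 - 7*n^4 - 27*n^3 + 163*n^2 - 58*n - 240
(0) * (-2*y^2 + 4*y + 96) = 0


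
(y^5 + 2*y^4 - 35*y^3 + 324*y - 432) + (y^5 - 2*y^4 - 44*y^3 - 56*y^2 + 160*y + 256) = 2*y^5 - 79*y^3 - 56*y^2 + 484*y - 176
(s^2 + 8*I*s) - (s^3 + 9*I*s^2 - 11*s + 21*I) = -s^3 + s^2 - 9*I*s^2 + 11*s + 8*I*s - 21*I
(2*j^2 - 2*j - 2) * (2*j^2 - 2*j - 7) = 4*j^4 - 8*j^3 - 14*j^2 + 18*j + 14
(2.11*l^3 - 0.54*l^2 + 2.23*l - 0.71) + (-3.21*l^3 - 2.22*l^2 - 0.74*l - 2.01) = -1.1*l^3 - 2.76*l^2 + 1.49*l - 2.72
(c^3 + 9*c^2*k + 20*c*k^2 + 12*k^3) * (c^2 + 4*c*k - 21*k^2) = c^5 + 13*c^4*k + 35*c^3*k^2 - 97*c^2*k^3 - 372*c*k^4 - 252*k^5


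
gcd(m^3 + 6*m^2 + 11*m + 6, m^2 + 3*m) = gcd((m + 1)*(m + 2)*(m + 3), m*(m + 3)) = m + 3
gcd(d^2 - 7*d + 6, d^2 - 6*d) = d - 6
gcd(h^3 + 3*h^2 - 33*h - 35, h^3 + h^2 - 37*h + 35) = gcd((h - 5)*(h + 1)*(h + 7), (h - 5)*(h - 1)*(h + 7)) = h^2 + 2*h - 35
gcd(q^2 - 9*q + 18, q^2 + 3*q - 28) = 1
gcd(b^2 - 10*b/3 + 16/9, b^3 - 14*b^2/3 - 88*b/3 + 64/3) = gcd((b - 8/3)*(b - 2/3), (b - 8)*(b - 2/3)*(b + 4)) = b - 2/3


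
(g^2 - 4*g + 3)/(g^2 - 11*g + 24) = (g - 1)/(g - 8)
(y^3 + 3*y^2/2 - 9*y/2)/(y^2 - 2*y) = (2*y^2 + 3*y - 9)/(2*(y - 2))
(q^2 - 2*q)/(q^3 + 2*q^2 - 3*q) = (q - 2)/(q^2 + 2*q - 3)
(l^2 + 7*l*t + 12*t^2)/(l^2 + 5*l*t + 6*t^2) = (l + 4*t)/(l + 2*t)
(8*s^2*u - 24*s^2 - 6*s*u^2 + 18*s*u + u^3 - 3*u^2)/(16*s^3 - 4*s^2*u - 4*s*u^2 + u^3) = (u - 3)/(2*s + u)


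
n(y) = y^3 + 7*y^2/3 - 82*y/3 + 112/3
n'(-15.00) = 577.67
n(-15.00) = -2402.67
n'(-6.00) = 52.67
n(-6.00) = 69.33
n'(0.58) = -23.62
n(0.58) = 22.46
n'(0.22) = -26.16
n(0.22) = 31.44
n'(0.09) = -26.89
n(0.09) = 34.89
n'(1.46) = -14.13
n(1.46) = 5.51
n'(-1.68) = -26.71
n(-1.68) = 85.10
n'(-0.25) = -28.31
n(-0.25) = 44.30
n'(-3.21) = -11.40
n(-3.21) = 116.04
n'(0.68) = -22.77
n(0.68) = 20.14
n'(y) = 3*y^2 + 14*y/3 - 82/3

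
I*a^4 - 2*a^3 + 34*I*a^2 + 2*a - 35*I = (a - 1)*(a - 5*I)*(a + 7*I)*(I*a + I)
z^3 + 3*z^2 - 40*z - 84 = (z - 6)*(z + 2)*(z + 7)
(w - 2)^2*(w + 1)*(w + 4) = w^4 + w^3 - 12*w^2 + 4*w + 16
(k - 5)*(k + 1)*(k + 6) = k^3 + 2*k^2 - 29*k - 30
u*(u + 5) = u^2 + 5*u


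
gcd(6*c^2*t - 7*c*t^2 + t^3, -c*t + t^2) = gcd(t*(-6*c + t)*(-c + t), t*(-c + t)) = -c*t + t^2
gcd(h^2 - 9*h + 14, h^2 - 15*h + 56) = h - 7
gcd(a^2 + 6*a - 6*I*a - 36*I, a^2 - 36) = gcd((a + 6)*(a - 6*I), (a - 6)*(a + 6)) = a + 6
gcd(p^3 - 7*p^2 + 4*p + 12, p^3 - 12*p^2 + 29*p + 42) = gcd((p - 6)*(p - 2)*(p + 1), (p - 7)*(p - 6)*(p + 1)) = p^2 - 5*p - 6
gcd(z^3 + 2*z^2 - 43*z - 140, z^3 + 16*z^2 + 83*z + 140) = z^2 + 9*z + 20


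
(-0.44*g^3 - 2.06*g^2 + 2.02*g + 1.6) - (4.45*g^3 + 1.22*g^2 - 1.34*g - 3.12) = -4.89*g^3 - 3.28*g^2 + 3.36*g + 4.72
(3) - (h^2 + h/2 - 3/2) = -h^2 - h/2 + 9/2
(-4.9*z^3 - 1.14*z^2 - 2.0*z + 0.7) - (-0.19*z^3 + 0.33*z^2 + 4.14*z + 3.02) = -4.71*z^3 - 1.47*z^2 - 6.14*z - 2.32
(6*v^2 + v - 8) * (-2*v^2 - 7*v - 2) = -12*v^4 - 44*v^3 - 3*v^2 + 54*v + 16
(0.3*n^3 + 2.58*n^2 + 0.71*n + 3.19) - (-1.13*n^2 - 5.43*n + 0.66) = 0.3*n^3 + 3.71*n^2 + 6.14*n + 2.53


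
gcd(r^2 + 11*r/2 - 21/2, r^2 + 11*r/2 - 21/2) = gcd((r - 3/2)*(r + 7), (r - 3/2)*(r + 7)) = r^2 + 11*r/2 - 21/2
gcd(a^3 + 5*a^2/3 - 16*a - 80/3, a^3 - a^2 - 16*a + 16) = a^2 - 16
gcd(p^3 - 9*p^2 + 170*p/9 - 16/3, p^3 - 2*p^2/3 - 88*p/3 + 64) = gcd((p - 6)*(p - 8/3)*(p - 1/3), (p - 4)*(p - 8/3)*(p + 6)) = p - 8/3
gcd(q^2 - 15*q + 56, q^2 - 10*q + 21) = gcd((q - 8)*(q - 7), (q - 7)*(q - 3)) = q - 7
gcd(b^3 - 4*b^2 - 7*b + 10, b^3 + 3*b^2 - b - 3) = b - 1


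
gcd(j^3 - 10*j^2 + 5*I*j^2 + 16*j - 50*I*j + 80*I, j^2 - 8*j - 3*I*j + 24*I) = j - 8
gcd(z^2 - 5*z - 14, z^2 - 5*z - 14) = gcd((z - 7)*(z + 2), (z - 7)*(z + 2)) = z^2 - 5*z - 14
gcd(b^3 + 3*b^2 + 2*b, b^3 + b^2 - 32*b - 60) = b + 2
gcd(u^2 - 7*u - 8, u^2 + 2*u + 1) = u + 1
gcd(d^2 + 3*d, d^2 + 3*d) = d^2 + 3*d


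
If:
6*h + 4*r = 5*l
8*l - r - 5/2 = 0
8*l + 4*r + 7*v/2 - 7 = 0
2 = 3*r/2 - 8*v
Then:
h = -4763/17376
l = 1249/2896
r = 172/181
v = -13/181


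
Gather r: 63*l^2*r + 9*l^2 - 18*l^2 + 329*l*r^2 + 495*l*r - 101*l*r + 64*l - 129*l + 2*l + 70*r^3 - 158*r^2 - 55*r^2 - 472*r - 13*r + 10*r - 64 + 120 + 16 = -9*l^2 - 63*l + 70*r^3 + r^2*(329*l - 213) + r*(63*l^2 + 394*l - 475) + 72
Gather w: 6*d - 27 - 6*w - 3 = 6*d - 6*w - 30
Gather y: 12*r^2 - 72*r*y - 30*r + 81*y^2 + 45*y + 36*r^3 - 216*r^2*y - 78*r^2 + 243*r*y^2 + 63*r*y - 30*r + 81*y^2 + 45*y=36*r^3 - 66*r^2 - 60*r + y^2*(243*r + 162) + y*(-216*r^2 - 9*r + 90)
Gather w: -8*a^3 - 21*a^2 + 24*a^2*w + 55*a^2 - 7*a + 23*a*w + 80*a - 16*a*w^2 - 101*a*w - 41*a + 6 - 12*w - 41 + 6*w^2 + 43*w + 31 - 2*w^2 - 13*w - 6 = -8*a^3 + 34*a^2 + 32*a + w^2*(4 - 16*a) + w*(24*a^2 - 78*a + 18) - 10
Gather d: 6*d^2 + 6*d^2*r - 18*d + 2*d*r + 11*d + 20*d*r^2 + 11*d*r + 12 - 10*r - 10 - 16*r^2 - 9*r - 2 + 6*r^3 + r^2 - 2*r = d^2*(6*r + 6) + d*(20*r^2 + 13*r - 7) + 6*r^3 - 15*r^2 - 21*r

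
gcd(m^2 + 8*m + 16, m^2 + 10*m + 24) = m + 4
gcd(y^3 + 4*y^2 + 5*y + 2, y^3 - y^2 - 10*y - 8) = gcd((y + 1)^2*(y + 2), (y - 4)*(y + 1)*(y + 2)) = y^2 + 3*y + 2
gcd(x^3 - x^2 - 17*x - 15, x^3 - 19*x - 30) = x^2 - 2*x - 15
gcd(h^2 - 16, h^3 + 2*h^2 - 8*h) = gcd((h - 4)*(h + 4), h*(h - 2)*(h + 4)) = h + 4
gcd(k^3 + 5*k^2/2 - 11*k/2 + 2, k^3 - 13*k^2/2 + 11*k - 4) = k - 1/2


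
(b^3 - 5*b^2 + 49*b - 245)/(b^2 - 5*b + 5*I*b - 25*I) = (b^2 + 49)/(b + 5*I)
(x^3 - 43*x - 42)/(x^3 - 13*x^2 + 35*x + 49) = (x + 6)/(x - 7)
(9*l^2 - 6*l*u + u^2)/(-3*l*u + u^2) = (-3*l + u)/u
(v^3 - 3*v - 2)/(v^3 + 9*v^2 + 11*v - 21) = (v^3 - 3*v - 2)/(v^3 + 9*v^2 + 11*v - 21)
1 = 1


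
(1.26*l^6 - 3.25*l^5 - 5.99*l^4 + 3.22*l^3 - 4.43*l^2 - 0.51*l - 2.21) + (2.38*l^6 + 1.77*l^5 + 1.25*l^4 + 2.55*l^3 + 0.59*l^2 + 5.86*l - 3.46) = 3.64*l^6 - 1.48*l^5 - 4.74*l^4 + 5.77*l^3 - 3.84*l^2 + 5.35*l - 5.67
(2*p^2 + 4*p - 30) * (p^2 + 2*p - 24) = 2*p^4 + 8*p^3 - 70*p^2 - 156*p + 720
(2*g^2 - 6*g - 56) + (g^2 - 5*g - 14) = 3*g^2 - 11*g - 70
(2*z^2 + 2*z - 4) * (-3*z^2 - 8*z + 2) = -6*z^4 - 22*z^3 + 36*z - 8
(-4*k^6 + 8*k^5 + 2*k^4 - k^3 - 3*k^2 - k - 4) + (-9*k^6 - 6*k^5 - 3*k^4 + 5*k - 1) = -13*k^6 + 2*k^5 - k^4 - k^3 - 3*k^2 + 4*k - 5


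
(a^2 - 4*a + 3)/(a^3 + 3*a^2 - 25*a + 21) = 1/(a + 7)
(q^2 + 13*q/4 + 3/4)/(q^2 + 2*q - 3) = (q + 1/4)/(q - 1)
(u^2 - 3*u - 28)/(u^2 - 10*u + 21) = (u + 4)/(u - 3)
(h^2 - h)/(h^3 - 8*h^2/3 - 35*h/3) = 3*(1 - h)/(-3*h^2 + 8*h + 35)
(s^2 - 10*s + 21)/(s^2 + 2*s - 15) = (s - 7)/(s + 5)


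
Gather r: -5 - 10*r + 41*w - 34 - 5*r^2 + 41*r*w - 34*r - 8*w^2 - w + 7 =-5*r^2 + r*(41*w - 44) - 8*w^2 + 40*w - 32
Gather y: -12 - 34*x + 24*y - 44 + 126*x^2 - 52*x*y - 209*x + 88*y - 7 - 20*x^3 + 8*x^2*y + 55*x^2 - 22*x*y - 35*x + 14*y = -20*x^3 + 181*x^2 - 278*x + y*(8*x^2 - 74*x + 126) - 63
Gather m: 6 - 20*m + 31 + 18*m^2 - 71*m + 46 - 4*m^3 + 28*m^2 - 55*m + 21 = -4*m^3 + 46*m^2 - 146*m + 104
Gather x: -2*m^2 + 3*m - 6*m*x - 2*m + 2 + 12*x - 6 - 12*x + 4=-2*m^2 - 6*m*x + m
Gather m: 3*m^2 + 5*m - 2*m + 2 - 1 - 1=3*m^2 + 3*m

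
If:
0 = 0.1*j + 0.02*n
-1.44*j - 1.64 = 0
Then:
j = -1.14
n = 5.69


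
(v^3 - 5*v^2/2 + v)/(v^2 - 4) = v*(2*v - 1)/(2*(v + 2))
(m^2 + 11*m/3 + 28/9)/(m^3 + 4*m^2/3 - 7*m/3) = (m + 4/3)/(m*(m - 1))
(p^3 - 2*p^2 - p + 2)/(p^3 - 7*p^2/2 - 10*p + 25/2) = 2*(p^2 - p - 2)/(2*p^2 - 5*p - 25)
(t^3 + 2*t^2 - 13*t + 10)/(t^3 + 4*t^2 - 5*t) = (t - 2)/t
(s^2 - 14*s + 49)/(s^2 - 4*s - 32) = (-s^2 + 14*s - 49)/(-s^2 + 4*s + 32)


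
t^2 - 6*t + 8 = (t - 4)*(t - 2)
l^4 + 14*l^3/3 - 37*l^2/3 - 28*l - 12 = (l - 3)*(l + 2/3)*(l + 1)*(l + 6)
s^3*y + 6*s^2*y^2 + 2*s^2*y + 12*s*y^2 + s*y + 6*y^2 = (s + 1)*(s + 6*y)*(s*y + y)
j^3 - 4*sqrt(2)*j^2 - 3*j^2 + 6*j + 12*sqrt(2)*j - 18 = (j - 3)*(j - 3*sqrt(2))*(j - sqrt(2))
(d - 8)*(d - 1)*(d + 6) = d^3 - 3*d^2 - 46*d + 48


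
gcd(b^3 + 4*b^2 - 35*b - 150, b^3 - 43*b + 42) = b - 6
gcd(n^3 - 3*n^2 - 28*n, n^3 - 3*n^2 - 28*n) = n^3 - 3*n^2 - 28*n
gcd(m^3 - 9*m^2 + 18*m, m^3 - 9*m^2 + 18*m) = m^3 - 9*m^2 + 18*m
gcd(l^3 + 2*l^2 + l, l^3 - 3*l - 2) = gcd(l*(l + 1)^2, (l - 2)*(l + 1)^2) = l^2 + 2*l + 1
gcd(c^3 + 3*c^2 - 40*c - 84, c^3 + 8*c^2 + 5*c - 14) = c^2 + 9*c + 14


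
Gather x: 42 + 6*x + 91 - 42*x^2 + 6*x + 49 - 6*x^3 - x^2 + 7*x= -6*x^3 - 43*x^2 + 19*x + 182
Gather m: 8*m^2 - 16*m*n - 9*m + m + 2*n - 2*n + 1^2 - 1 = 8*m^2 + m*(-16*n - 8)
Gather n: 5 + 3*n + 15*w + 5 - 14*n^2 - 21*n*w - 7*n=-14*n^2 + n*(-21*w - 4) + 15*w + 10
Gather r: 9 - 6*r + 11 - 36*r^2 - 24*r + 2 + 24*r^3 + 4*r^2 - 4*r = 24*r^3 - 32*r^2 - 34*r + 22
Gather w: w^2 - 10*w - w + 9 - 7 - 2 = w^2 - 11*w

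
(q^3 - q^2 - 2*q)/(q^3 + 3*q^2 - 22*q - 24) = q*(q - 2)/(q^2 + 2*q - 24)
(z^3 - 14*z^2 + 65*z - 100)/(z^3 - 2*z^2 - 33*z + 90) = (z^2 - 9*z + 20)/(z^2 + 3*z - 18)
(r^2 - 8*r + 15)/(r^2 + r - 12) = (r - 5)/(r + 4)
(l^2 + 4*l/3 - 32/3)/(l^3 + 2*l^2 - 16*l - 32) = (l - 8/3)/(l^2 - 2*l - 8)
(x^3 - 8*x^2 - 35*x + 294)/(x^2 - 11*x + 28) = (x^2 - x - 42)/(x - 4)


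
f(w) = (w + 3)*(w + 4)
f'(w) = 2*w + 7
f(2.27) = 33.04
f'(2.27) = 11.54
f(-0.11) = 11.24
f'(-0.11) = 6.78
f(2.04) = 30.44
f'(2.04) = 11.08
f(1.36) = 23.37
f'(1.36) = 9.72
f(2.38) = 34.32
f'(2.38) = 11.76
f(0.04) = 12.28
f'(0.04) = 7.08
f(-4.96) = 1.88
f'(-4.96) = -2.92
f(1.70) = 26.79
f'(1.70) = 10.40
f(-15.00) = 132.00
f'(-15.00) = -23.00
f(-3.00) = 0.00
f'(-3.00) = 1.00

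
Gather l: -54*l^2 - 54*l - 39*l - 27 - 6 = -54*l^2 - 93*l - 33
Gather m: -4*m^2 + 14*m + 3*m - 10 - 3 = -4*m^2 + 17*m - 13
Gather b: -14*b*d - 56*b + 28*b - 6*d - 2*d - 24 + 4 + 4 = b*(-14*d - 28) - 8*d - 16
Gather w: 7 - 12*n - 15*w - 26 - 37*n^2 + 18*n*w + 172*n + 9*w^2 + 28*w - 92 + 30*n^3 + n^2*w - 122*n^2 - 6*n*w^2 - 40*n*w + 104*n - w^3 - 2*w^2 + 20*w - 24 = 30*n^3 - 159*n^2 + 264*n - w^3 + w^2*(7 - 6*n) + w*(n^2 - 22*n + 33) - 135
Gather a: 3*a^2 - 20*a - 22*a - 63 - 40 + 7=3*a^2 - 42*a - 96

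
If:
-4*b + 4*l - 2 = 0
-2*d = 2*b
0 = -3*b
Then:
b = 0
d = 0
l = 1/2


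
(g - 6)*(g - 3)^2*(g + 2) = g^4 - 10*g^3 + 21*g^2 + 36*g - 108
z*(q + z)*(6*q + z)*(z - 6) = 6*q^2*z^2 - 36*q^2*z + 7*q*z^3 - 42*q*z^2 + z^4 - 6*z^3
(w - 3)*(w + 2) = w^2 - w - 6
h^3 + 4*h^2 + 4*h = h*(h + 2)^2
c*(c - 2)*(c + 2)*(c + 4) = c^4 + 4*c^3 - 4*c^2 - 16*c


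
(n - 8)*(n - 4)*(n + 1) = n^3 - 11*n^2 + 20*n + 32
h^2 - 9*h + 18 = (h - 6)*(h - 3)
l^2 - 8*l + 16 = (l - 4)^2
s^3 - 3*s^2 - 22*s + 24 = (s - 6)*(s - 1)*(s + 4)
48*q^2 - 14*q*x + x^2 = (-8*q + x)*(-6*q + x)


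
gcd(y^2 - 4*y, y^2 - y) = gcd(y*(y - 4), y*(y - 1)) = y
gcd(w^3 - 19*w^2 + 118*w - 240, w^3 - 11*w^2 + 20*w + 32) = w - 8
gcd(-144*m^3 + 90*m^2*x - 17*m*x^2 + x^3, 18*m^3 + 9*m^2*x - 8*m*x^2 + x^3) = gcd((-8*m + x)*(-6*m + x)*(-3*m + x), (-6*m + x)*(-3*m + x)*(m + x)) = 18*m^2 - 9*m*x + x^2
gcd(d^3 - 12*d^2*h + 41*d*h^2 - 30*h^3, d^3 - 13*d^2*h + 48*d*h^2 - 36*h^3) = d^2 - 7*d*h + 6*h^2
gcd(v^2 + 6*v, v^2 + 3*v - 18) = v + 6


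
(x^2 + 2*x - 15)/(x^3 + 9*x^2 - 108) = (x + 5)/(x^2 + 12*x + 36)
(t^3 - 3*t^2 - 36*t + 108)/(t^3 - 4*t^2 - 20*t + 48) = (t^2 + 3*t - 18)/(t^2 + 2*t - 8)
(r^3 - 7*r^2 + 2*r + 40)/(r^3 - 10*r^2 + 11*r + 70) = (r - 4)/(r - 7)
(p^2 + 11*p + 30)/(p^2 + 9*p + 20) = (p + 6)/(p + 4)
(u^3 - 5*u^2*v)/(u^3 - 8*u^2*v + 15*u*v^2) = u/(u - 3*v)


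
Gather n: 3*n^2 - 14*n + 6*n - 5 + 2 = 3*n^2 - 8*n - 3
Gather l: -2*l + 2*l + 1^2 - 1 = 0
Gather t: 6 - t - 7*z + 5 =-t - 7*z + 11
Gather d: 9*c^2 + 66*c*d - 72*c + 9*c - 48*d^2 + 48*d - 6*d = 9*c^2 - 63*c - 48*d^2 + d*(66*c + 42)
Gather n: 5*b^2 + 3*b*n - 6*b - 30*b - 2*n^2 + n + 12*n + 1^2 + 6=5*b^2 - 36*b - 2*n^2 + n*(3*b + 13) + 7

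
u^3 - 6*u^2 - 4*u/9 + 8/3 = (u - 6)*(u - 2/3)*(u + 2/3)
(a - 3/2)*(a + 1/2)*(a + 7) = a^3 + 6*a^2 - 31*a/4 - 21/4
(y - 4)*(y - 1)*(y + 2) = y^3 - 3*y^2 - 6*y + 8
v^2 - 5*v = v*(v - 5)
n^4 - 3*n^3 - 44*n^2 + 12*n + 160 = (n - 8)*(n - 2)*(n + 2)*(n + 5)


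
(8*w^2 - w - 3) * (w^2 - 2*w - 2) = 8*w^4 - 17*w^3 - 17*w^2 + 8*w + 6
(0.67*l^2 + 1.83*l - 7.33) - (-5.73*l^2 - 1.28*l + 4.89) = 6.4*l^2 + 3.11*l - 12.22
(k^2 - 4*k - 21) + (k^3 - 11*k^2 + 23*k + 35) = k^3 - 10*k^2 + 19*k + 14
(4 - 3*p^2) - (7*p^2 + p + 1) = -10*p^2 - p + 3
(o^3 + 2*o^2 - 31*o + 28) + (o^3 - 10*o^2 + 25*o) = 2*o^3 - 8*o^2 - 6*o + 28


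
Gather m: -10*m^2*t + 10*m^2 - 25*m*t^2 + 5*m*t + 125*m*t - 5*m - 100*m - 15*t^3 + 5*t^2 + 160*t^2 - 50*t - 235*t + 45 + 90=m^2*(10 - 10*t) + m*(-25*t^2 + 130*t - 105) - 15*t^3 + 165*t^2 - 285*t + 135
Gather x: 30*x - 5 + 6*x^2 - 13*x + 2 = 6*x^2 + 17*x - 3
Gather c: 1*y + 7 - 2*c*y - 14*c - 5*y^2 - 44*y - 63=c*(-2*y - 14) - 5*y^2 - 43*y - 56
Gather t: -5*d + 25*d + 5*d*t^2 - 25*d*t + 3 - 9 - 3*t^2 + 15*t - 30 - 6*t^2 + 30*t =20*d + t^2*(5*d - 9) + t*(45 - 25*d) - 36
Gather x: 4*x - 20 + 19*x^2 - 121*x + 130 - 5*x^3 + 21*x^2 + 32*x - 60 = -5*x^3 + 40*x^2 - 85*x + 50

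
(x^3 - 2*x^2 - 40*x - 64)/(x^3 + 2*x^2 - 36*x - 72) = (x^2 - 4*x - 32)/(x^2 - 36)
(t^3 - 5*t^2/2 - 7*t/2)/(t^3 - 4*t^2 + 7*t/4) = 2*(t + 1)/(2*t - 1)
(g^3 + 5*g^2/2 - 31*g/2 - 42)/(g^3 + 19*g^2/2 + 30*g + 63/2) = (g - 4)/(g + 3)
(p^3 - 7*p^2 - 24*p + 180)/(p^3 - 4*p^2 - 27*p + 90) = (p - 6)/(p - 3)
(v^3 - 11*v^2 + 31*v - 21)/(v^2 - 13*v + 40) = (v^3 - 11*v^2 + 31*v - 21)/(v^2 - 13*v + 40)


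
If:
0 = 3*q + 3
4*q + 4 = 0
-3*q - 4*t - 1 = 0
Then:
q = -1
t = 1/2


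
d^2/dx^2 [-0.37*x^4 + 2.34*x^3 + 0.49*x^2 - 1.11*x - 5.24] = -4.44*x^2 + 14.04*x + 0.98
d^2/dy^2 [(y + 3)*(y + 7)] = 2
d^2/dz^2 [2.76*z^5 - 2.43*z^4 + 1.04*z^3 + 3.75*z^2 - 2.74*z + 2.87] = 55.2*z^3 - 29.16*z^2 + 6.24*z + 7.5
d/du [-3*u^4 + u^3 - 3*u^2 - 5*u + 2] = -12*u^3 + 3*u^2 - 6*u - 5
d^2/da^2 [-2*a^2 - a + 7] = -4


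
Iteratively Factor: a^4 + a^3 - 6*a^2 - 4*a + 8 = (a + 2)*(a^3 - a^2 - 4*a + 4) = (a - 2)*(a + 2)*(a^2 + a - 2) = (a - 2)*(a - 1)*(a + 2)*(a + 2)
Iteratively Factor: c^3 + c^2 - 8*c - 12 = (c - 3)*(c^2 + 4*c + 4) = (c - 3)*(c + 2)*(c + 2)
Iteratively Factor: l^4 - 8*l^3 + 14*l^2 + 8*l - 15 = (l - 3)*(l^3 - 5*l^2 - l + 5) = (l - 3)*(l - 1)*(l^2 - 4*l - 5) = (l - 5)*(l - 3)*(l - 1)*(l + 1)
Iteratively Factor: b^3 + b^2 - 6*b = (b)*(b^2 + b - 6) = b*(b + 3)*(b - 2)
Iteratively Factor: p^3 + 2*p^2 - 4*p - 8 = (p + 2)*(p^2 - 4) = (p - 2)*(p + 2)*(p + 2)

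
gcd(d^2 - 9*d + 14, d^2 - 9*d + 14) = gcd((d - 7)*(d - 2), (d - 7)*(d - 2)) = d^2 - 9*d + 14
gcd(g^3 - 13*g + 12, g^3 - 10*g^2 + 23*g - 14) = g - 1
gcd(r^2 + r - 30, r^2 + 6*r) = r + 6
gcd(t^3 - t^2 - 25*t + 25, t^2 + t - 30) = t - 5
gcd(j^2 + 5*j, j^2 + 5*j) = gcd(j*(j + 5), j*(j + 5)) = j^2 + 5*j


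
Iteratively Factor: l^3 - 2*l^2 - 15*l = (l)*(l^2 - 2*l - 15) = l*(l + 3)*(l - 5)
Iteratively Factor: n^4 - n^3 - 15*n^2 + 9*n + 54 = (n - 3)*(n^3 + 2*n^2 - 9*n - 18) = (n - 3)*(n + 3)*(n^2 - n - 6) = (n - 3)*(n + 2)*(n + 3)*(n - 3)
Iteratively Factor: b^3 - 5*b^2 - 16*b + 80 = (b + 4)*(b^2 - 9*b + 20) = (b - 4)*(b + 4)*(b - 5)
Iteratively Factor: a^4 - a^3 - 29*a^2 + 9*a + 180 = (a + 4)*(a^3 - 5*a^2 - 9*a + 45) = (a + 3)*(a + 4)*(a^2 - 8*a + 15) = (a - 3)*(a + 3)*(a + 4)*(a - 5)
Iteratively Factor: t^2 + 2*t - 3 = (t - 1)*(t + 3)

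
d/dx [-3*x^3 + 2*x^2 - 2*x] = -9*x^2 + 4*x - 2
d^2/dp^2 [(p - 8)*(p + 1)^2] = 6*p - 12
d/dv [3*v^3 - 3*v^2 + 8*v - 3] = 9*v^2 - 6*v + 8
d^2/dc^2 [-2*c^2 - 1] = -4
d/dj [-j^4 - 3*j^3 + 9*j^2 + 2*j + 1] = -4*j^3 - 9*j^2 + 18*j + 2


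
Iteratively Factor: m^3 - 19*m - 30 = (m + 3)*(m^2 - 3*m - 10) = (m - 5)*(m + 3)*(m + 2)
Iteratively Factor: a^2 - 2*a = (a)*(a - 2)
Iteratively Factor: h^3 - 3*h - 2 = (h + 1)*(h^2 - h - 2) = (h + 1)^2*(h - 2)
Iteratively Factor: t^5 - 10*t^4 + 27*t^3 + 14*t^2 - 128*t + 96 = (t - 3)*(t^4 - 7*t^3 + 6*t^2 + 32*t - 32) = (t - 4)*(t - 3)*(t^3 - 3*t^2 - 6*t + 8) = (t - 4)*(t - 3)*(t + 2)*(t^2 - 5*t + 4) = (t - 4)^2*(t - 3)*(t + 2)*(t - 1)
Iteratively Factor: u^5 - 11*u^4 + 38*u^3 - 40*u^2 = (u - 4)*(u^4 - 7*u^3 + 10*u^2) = u*(u - 4)*(u^3 - 7*u^2 + 10*u) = u^2*(u - 4)*(u^2 - 7*u + 10) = u^2*(u - 5)*(u - 4)*(u - 2)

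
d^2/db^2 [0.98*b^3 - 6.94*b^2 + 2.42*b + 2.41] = 5.88*b - 13.88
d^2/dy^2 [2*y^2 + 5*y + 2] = 4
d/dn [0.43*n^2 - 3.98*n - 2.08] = 0.86*n - 3.98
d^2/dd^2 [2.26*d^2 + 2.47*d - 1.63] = 4.52000000000000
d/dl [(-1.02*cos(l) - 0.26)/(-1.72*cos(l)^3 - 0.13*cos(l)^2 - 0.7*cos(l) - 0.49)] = (3.5088*cos(l)^3 + 1.4742*cos(l)^2 + 0.0676*cos(l) - 0.3178)*sin(l)/(2.9584*cos(l)^6 + 0.4472*cos(l)^5 + 2.4249*cos(l)^4 + 1.8676*cos(l)^3 + 0.6174*cos(l)^2 + 0.686*cos(l) + 0.2401)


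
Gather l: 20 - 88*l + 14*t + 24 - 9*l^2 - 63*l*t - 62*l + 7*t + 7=-9*l^2 + l*(-63*t - 150) + 21*t + 51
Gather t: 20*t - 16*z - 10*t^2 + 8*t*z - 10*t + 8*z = -10*t^2 + t*(8*z + 10) - 8*z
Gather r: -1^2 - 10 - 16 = -27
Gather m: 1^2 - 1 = 0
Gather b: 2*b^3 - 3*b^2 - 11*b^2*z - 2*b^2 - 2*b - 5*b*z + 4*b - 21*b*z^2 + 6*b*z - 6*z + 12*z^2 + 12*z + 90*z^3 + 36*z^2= 2*b^3 + b^2*(-11*z - 5) + b*(-21*z^2 + z + 2) + 90*z^3 + 48*z^2 + 6*z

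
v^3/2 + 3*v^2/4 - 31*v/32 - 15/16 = (v/2 + 1)*(v - 5/4)*(v + 3/4)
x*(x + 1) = x^2 + x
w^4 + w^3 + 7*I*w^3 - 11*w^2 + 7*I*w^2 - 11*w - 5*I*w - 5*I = (w + 1)*(w + I)^2*(w + 5*I)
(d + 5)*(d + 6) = d^2 + 11*d + 30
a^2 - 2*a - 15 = (a - 5)*(a + 3)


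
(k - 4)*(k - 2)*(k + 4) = k^3 - 2*k^2 - 16*k + 32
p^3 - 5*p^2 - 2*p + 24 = (p - 4)*(p - 3)*(p + 2)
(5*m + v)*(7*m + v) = 35*m^2 + 12*m*v + v^2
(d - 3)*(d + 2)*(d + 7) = d^3 + 6*d^2 - 13*d - 42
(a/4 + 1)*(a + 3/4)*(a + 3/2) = a^3/4 + 25*a^2/16 + 81*a/32 + 9/8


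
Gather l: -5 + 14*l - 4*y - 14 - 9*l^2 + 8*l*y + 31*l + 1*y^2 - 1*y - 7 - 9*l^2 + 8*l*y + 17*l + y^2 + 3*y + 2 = -18*l^2 + l*(16*y + 62) + 2*y^2 - 2*y - 24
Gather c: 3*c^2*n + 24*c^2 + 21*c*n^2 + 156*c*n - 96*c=c^2*(3*n + 24) + c*(21*n^2 + 156*n - 96)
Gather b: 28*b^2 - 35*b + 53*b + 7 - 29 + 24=28*b^2 + 18*b + 2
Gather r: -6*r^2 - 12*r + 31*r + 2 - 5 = -6*r^2 + 19*r - 3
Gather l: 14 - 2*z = 14 - 2*z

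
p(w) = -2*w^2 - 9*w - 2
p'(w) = -4*w - 9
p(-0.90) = 4.48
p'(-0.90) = -5.40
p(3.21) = -51.50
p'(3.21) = -21.84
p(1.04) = -13.52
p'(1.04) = -13.16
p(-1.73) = 7.58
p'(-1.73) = -2.08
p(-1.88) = 7.85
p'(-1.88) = -1.48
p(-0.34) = 0.83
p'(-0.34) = -7.64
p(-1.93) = 7.92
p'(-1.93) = -1.28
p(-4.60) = -2.92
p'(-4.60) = 9.40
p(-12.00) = -182.00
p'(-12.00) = 39.00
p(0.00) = -2.00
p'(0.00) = -9.00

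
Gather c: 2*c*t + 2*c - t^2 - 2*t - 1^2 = c*(2*t + 2) - t^2 - 2*t - 1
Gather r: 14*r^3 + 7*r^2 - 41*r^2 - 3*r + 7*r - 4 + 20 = 14*r^3 - 34*r^2 + 4*r + 16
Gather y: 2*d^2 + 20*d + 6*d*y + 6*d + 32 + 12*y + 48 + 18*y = 2*d^2 + 26*d + y*(6*d + 30) + 80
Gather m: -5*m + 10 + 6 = 16 - 5*m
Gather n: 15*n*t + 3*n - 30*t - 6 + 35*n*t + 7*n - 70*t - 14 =n*(50*t + 10) - 100*t - 20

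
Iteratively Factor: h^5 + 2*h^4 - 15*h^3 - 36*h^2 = (h + 3)*(h^4 - h^3 - 12*h^2) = h*(h + 3)*(h^3 - h^2 - 12*h) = h*(h - 4)*(h + 3)*(h^2 + 3*h) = h*(h - 4)*(h + 3)^2*(h)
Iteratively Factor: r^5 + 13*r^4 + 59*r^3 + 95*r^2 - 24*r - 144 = (r + 3)*(r^4 + 10*r^3 + 29*r^2 + 8*r - 48) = (r + 3)*(r + 4)*(r^3 + 6*r^2 + 5*r - 12) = (r - 1)*(r + 3)*(r + 4)*(r^2 + 7*r + 12) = (r - 1)*(r + 3)*(r + 4)^2*(r + 3)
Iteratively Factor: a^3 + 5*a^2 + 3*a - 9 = (a - 1)*(a^2 + 6*a + 9) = (a - 1)*(a + 3)*(a + 3)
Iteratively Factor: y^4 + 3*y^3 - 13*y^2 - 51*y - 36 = (y - 4)*(y^3 + 7*y^2 + 15*y + 9) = (y - 4)*(y + 1)*(y^2 + 6*y + 9) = (y - 4)*(y + 1)*(y + 3)*(y + 3)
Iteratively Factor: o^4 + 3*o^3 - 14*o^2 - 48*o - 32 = (o + 1)*(o^3 + 2*o^2 - 16*o - 32) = (o + 1)*(o + 4)*(o^2 - 2*o - 8) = (o - 4)*(o + 1)*(o + 4)*(o + 2)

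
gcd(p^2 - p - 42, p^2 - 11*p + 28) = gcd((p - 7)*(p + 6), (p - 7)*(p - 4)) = p - 7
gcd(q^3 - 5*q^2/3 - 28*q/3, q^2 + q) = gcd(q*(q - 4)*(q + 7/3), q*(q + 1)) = q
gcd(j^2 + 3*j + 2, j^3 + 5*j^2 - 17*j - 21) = j + 1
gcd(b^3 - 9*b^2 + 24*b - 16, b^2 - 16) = b - 4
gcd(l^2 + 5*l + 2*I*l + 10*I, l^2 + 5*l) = l + 5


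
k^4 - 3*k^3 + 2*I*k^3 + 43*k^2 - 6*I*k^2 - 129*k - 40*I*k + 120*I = (k - 3)*(k - 5*I)*(k - I)*(k + 8*I)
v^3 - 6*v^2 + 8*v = v*(v - 4)*(v - 2)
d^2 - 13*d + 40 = (d - 8)*(d - 5)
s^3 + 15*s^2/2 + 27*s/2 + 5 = (s + 1/2)*(s + 2)*(s + 5)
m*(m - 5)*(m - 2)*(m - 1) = m^4 - 8*m^3 + 17*m^2 - 10*m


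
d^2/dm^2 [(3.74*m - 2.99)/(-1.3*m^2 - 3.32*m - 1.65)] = (-(2.6*m + 3.32)*(3.74*m - 2.99)*(5.2*m + 6.64) + (29.172*m + 17.0596)*(1.3*m^2 + 3.32*m + 1.65))/(1.3*m^2 + 3.32*m + 1.65)^3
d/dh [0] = 0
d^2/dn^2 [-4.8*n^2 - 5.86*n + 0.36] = -9.60000000000000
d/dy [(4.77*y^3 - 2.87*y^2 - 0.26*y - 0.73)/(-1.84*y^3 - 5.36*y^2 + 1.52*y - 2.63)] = (3.5527136788005e-15*y^5 - 30.848*y^4 + 13.544*y^3 - 47.4209*y^2 + 7.2706*y + 1.7934)/(3.3856*y^6 + 19.7248*y^5 + 23.136*y^4 - 6.616*y^3 + 30.504*y^2 - 7.9952*y + 6.9169)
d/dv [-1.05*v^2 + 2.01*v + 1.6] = 2.01 - 2.1*v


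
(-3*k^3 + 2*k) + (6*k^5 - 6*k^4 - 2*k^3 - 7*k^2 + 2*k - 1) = 6*k^5 - 6*k^4 - 5*k^3 - 7*k^2 + 4*k - 1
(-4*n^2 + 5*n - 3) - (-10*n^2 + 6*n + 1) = 6*n^2 - n - 4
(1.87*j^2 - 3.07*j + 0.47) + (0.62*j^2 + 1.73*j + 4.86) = 2.49*j^2 - 1.34*j + 5.33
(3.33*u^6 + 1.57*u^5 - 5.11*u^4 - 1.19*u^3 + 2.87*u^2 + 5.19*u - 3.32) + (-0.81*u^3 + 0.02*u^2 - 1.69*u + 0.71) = 3.33*u^6 + 1.57*u^5 - 5.11*u^4 - 2.0*u^3 + 2.89*u^2 + 3.5*u - 2.61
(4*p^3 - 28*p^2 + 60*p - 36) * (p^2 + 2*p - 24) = 4*p^5 - 20*p^4 - 92*p^3 + 756*p^2 - 1512*p + 864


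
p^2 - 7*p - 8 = (p - 8)*(p + 1)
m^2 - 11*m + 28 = (m - 7)*(m - 4)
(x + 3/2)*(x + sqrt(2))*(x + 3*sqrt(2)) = x^3 + 3*x^2/2 + 4*sqrt(2)*x^2 + 6*x + 6*sqrt(2)*x + 9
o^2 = o^2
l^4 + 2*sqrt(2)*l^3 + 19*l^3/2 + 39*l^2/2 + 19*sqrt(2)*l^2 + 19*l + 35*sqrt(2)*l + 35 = (l + 5/2)*(l + 7)*(l + sqrt(2))^2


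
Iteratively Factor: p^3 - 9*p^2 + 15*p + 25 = (p + 1)*(p^2 - 10*p + 25) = (p - 5)*(p + 1)*(p - 5)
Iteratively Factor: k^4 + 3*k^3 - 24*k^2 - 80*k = (k)*(k^3 + 3*k^2 - 24*k - 80) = k*(k + 4)*(k^2 - k - 20) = k*(k + 4)^2*(k - 5)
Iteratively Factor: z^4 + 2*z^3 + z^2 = (z + 1)*(z^3 + z^2) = (z + 1)^2*(z^2) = z*(z + 1)^2*(z)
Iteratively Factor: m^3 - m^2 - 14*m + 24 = (m + 4)*(m^2 - 5*m + 6) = (m - 3)*(m + 4)*(m - 2)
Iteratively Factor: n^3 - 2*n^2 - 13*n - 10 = (n + 1)*(n^2 - 3*n - 10) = (n + 1)*(n + 2)*(n - 5)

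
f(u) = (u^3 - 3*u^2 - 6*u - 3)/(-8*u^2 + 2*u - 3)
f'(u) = (16*u - 2)*(u^3 - 3*u^2 - 6*u - 3)/(-8*u^2 + 2*u - 3)^2 + (3*u^2 - 6*u - 6)/(-8*u^2 + 2*u - 3) = (-8*u^4 + 4*u^3 - 63*u^2 - 30*u + 24)/(64*u^4 - 32*u^3 + 52*u^2 - 12*u + 9)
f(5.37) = -0.15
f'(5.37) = -0.16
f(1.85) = 0.68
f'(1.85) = -0.44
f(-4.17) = 0.68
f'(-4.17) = -0.16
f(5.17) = -0.12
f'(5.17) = -0.16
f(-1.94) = 0.27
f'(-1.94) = -0.22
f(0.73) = 1.48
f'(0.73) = -0.96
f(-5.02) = 0.82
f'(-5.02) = -0.15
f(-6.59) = 1.04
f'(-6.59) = -0.14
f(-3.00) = 0.48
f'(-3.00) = -0.18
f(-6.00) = 0.96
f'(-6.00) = -0.14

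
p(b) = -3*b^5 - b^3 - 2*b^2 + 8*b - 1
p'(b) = -15*b^4 - 3*b^2 - 4*b + 8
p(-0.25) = -3.11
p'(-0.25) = 8.75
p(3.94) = -2910.10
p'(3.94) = -3669.06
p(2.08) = -118.81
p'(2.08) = -294.07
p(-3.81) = 2403.29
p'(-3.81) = -3181.07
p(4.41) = -5094.35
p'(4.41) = -5741.41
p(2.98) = -726.41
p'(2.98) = -1213.48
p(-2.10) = 105.16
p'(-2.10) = -288.55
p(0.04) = -0.68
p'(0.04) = 7.84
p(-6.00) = 23423.00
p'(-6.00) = -19516.00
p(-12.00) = 747839.00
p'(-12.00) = -311416.00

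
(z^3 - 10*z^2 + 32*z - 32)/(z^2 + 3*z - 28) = (z^2 - 6*z + 8)/(z + 7)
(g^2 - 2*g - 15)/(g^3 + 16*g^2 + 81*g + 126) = (g - 5)/(g^2 + 13*g + 42)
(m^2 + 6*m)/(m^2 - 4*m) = (m + 6)/(m - 4)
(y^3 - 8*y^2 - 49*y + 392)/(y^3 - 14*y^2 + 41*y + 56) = (y + 7)/(y + 1)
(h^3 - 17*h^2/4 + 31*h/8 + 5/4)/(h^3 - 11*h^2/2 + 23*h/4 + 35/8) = (4*h^2 - 7*h - 2)/(4*h^2 - 12*h - 7)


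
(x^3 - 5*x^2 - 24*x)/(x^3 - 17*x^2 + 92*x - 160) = x*(x + 3)/(x^2 - 9*x + 20)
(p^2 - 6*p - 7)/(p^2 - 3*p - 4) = (p - 7)/(p - 4)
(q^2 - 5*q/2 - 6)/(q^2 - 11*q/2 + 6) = (2*q + 3)/(2*q - 3)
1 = 1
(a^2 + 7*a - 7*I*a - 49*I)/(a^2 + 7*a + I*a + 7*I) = (a - 7*I)/(a + I)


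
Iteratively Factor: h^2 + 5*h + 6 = (h + 2)*(h + 3)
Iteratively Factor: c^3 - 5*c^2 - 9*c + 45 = (c - 5)*(c^2 - 9) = (c - 5)*(c + 3)*(c - 3)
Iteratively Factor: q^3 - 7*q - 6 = (q - 3)*(q^2 + 3*q + 2) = (q - 3)*(q + 1)*(q + 2)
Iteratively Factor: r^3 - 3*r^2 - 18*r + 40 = (r - 5)*(r^2 + 2*r - 8) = (r - 5)*(r + 4)*(r - 2)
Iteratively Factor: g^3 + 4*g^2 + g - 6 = (g - 1)*(g^2 + 5*g + 6) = (g - 1)*(g + 3)*(g + 2)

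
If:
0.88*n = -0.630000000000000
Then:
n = -0.72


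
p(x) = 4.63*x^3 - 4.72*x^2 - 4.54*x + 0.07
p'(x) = 13.89*x^2 - 9.44*x - 4.54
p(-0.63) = -0.10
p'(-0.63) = 6.92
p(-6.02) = -1153.77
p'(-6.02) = 555.67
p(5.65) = 658.82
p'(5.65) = 385.53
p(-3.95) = -340.99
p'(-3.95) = 249.47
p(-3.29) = -200.96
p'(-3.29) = 176.86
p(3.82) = 171.94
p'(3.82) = 162.09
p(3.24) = 93.29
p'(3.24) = 110.69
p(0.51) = -2.86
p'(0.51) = -5.74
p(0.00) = 0.07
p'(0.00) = -4.54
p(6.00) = 802.99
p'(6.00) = 438.86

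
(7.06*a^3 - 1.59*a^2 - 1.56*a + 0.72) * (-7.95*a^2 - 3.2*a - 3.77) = -56.127*a^5 - 9.9515*a^4 - 9.1262*a^3 + 5.2623*a^2 + 3.5772*a - 2.7144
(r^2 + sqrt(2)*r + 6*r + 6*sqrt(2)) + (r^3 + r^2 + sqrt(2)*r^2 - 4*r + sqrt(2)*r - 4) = r^3 + sqrt(2)*r^2 + 2*r^2 + 2*r + 2*sqrt(2)*r - 4 + 6*sqrt(2)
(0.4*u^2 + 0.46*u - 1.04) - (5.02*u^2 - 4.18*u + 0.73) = -4.62*u^2 + 4.64*u - 1.77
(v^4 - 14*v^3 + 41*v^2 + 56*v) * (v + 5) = v^5 - 9*v^4 - 29*v^3 + 261*v^2 + 280*v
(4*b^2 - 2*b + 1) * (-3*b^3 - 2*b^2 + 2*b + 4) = -12*b^5 - 2*b^4 + 9*b^3 + 10*b^2 - 6*b + 4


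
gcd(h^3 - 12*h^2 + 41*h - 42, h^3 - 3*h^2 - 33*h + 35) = h - 7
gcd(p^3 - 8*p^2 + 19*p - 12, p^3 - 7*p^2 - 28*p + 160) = p - 4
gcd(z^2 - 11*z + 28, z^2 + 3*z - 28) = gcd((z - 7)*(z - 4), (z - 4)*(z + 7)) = z - 4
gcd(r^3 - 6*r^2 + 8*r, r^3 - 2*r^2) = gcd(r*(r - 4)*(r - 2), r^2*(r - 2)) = r^2 - 2*r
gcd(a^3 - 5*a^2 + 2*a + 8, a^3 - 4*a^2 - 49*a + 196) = a - 4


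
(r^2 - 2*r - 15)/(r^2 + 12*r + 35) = (r^2 - 2*r - 15)/(r^2 + 12*r + 35)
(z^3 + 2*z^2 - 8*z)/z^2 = z + 2 - 8/z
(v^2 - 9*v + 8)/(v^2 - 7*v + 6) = (v - 8)/(v - 6)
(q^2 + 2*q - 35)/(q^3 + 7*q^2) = (q - 5)/q^2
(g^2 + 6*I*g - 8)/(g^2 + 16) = (g + 2*I)/(g - 4*I)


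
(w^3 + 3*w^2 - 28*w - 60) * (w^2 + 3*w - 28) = w^5 + 6*w^4 - 47*w^3 - 228*w^2 + 604*w + 1680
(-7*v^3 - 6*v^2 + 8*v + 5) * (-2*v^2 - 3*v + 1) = 14*v^5 + 33*v^4 - 5*v^3 - 40*v^2 - 7*v + 5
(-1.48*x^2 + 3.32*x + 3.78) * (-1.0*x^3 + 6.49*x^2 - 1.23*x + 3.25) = 1.48*x^5 - 12.9252*x^4 + 19.5872*x^3 + 15.6386*x^2 + 6.1406*x + 12.285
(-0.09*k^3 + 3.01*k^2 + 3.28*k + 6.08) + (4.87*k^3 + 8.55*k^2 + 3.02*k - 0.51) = 4.78*k^3 + 11.56*k^2 + 6.3*k + 5.57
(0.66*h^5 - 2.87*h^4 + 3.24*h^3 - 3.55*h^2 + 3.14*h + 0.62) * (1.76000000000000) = 1.1616*h^5 - 5.0512*h^4 + 5.7024*h^3 - 6.248*h^2 + 5.5264*h + 1.0912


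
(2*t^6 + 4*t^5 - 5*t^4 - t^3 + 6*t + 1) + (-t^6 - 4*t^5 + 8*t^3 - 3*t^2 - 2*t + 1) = t^6 - 5*t^4 + 7*t^3 - 3*t^2 + 4*t + 2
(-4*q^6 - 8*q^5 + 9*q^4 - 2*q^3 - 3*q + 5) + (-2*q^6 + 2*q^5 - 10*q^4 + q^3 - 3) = -6*q^6 - 6*q^5 - q^4 - q^3 - 3*q + 2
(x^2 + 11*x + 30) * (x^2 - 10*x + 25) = x^4 + x^3 - 55*x^2 - 25*x + 750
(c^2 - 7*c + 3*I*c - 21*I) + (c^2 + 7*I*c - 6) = 2*c^2 - 7*c + 10*I*c - 6 - 21*I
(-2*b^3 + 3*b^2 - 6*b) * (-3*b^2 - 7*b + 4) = 6*b^5 + 5*b^4 - 11*b^3 + 54*b^2 - 24*b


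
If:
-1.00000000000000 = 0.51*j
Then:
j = -1.96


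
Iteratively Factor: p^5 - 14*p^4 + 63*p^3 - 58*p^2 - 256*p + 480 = (p - 4)*(p^4 - 10*p^3 + 23*p^2 + 34*p - 120) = (p - 4)*(p - 3)*(p^3 - 7*p^2 + 2*p + 40) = (p - 5)*(p - 4)*(p - 3)*(p^2 - 2*p - 8) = (p - 5)*(p - 4)^2*(p - 3)*(p + 2)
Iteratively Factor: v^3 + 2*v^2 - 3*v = (v - 1)*(v^2 + 3*v) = v*(v - 1)*(v + 3)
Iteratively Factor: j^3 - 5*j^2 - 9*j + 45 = (j - 3)*(j^2 - 2*j - 15) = (j - 5)*(j - 3)*(j + 3)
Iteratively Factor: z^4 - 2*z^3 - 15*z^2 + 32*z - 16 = (z - 1)*(z^3 - z^2 - 16*z + 16) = (z - 4)*(z - 1)*(z^2 + 3*z - 4) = (z - 4)*(z - 1)^2*(z + 4)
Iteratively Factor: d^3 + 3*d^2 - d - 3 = (d - 1)*(d^2 + 4*d + 3) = (d - 1)*(d + 3)*(d + 1)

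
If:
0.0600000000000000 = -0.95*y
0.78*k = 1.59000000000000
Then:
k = 2.04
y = -0.06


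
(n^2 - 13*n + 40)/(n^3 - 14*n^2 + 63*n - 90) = (n - 8)/(n^2 - 9*n + 18)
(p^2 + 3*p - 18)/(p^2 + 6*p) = (p - 3)/p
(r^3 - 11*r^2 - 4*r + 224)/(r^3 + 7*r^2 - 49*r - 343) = (r^2 - 4*r - 32)/(r^2 + 14*r + 49)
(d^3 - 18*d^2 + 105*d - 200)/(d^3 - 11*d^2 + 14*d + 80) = (d - 5)/(d + 2)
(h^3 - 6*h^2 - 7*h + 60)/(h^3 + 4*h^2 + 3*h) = (h^2 - 9*h + 20)/(h*(h + 1))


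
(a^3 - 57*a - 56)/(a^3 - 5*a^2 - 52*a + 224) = (a + 1)/(a - 4)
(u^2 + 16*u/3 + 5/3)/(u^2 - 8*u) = (3*u^2 + 16*u + 5)/(3*u*(u - 8))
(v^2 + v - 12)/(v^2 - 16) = (v - 3)/(v - 4)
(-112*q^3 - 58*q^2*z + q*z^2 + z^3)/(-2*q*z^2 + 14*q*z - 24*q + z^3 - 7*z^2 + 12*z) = (112*q^3 + 58*q^2*z - q*z^2 - z^3)/(2*q*z^2 - 14*q*z + 24*q - z^3 + 7*z^2 - 12*z)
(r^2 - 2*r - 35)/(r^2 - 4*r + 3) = (r^2 - 2*r - 35)/(r^2 - 4*r + 3)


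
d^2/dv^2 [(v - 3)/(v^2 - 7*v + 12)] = 2/(v^3 - 12*v^2 + 48*v - 64)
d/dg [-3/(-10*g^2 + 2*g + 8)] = 3*(1 - 10*g)/(2*(-5*g^2 + g + 4)^2)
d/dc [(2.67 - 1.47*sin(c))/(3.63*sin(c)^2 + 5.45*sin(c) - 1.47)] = (5.3361*sin(c)^2 - 19.3842*sin(c) - 12.3906)*cos(c)/(13.1769*sin(c)^4 + 39.567*sin(c)^3 + 19.0303*sin(c)^2 - 16.023*sin(c) + 2.1609)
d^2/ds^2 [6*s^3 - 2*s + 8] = 36*s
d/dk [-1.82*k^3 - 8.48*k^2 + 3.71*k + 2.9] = -5.46*k^2 - 16.96*k + 3.71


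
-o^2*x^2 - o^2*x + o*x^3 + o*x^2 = x*(-o + x)*(o*x + o)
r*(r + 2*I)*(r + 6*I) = r^3 + 8*I*r^2 - 12*r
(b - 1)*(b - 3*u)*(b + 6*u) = b^3 + 3*b^2*u - b^2 - 18*b*u^2 - 3*b*u + 18*u^2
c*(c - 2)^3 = c^4 - 6*c^3 + 12*c^2 - 8*c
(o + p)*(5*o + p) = 5*o^2 + 6*o*p + p^2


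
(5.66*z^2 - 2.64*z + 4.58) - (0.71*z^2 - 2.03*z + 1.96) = 4.95*z^2 - 0.61*z + 2.62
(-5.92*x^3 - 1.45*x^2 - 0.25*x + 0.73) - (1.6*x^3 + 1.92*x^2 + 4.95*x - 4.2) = -7.52*x^3 - 3.37*x^2 - 5.2*x + 4.93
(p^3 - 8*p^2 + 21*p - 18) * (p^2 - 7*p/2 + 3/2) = p^5 - 23*p^4/2 + 101*p^3/2 - 207*p^2/2 + 189*p/2 - 27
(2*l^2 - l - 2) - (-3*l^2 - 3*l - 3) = 5*l^2 + 2*l + 1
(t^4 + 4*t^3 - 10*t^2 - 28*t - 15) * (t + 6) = t^5 + 10*t^4 + 14*t^3 - 88*t^2 - 183*t - 90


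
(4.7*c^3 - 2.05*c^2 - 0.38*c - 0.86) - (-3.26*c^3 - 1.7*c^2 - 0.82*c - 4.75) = 7.96*c^3 - 0.35*c^2 + 0.44*c + 3.89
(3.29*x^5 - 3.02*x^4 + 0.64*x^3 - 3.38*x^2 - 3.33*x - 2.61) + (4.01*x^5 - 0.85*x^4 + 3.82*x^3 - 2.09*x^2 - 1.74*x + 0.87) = 7.3*x^5 - 3.87*x^4 + 4.46*x^3 - 5.47*x^2 - 5.07*x - 1.74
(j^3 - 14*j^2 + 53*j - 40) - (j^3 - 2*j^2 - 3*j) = -12*j^2 + 56*j - 40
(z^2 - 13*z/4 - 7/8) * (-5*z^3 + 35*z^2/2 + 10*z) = -5*z^5 + 135*z^4/4 - 85*z^3/2 - 765*z^2/16 - 35*z/4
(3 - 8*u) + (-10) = -8*u - 7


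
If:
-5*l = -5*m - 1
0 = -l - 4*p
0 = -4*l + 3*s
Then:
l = 3*s/4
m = 3*s/4 - 1/5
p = -3*s/16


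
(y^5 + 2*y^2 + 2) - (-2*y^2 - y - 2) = y^5 + 4*y^2 + y + 4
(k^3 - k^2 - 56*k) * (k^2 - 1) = k^5 - k^4 - 57*k^3 + k^2 + 56*k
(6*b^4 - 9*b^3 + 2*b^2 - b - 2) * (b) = 6*b^5 - 9*b^4 + 2*b^3 - b^2 - 2*b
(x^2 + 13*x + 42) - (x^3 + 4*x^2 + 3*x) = -x^3 - 3*x^2 + 10*x + 42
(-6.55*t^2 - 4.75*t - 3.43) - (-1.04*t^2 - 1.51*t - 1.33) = -5.51*t^2 - 3.24*t - 2.1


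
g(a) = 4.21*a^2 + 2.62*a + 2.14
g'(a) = 8.42*a + 2.62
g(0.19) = 2.79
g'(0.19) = 4.22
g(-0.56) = 1.99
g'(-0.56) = -2.10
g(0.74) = 6.38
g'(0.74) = 8.85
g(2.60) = 37.41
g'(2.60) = 24.51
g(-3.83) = 53.86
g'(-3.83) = -29.63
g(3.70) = 69.47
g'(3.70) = 33.77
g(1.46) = 14.94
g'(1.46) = 14.91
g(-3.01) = 32.40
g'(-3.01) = -22.72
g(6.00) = 169.42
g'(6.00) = 53.14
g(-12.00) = 576.94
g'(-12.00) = -98.42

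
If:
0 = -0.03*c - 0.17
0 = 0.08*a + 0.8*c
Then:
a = 56.67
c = -5.67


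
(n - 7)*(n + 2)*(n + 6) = n^3 + n^2 - 44*n - 84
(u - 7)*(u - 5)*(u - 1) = u^3 - 13*u^2 + 47*u - 35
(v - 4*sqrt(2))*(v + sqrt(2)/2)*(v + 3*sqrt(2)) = v^3 - sqrt(2)*v^2/2 - 25*v - 12*sqrt(2)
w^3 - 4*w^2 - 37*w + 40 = (w - 8)*(w - 1)*(w + 5)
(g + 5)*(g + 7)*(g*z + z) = g^3*z + 13*g^2*z + 47*g*z + 35*z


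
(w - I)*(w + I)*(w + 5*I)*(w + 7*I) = w^4 + 12*I*w^3 - 34*w^2 + 12*I*w - 35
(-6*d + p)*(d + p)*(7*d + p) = -42*d^3 - 41*d^2*p + 2*d*p^2 + p^3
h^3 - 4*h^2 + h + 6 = (h - 3)*(h - 2)*(h + 1)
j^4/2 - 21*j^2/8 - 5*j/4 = j*(j/2 + 1/4)*(j - 5/2)*(j + 2)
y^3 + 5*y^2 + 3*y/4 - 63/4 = (y - 3/2)*(y + 3)*(y + 7/2)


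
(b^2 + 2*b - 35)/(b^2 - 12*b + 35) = (b + 7)/(b - 7)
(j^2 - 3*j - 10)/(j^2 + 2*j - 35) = (j + 2)/(j + 7)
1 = 1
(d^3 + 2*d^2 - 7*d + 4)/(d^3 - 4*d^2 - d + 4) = (d^2 + 3*d - 4)/(d^2 - 3*d - 4)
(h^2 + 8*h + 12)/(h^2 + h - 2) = (h + 6)/(h - 1)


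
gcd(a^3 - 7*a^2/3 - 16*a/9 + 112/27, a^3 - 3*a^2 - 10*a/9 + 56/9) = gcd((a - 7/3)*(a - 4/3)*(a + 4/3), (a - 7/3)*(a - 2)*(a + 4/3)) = a^2 - a - 28/9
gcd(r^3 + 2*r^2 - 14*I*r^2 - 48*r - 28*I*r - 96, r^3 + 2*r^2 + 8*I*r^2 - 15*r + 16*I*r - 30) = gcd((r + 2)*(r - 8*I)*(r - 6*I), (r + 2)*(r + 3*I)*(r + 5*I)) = r + 2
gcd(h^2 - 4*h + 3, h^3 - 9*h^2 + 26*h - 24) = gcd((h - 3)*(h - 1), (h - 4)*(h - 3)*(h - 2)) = h - 3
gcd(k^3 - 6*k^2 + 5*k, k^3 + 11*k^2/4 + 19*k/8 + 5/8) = 1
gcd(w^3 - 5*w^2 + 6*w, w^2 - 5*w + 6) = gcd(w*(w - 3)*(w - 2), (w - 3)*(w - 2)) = w^2 - 5*w + 6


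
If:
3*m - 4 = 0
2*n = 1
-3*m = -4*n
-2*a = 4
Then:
No Solution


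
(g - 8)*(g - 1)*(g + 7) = g^3 - 2*g^2 - 55*g + 56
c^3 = c^3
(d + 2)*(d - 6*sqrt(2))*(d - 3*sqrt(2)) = d^3 - 9*sqrt(2)*d^2 + 2*d^2 - 18*sqrt(2)*d + 36*d + 72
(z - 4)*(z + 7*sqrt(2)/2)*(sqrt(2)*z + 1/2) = sqrt(2)*z^3 - 4*sqrt(2)*z^2 + 15*z^2/2 - 30*z + 7*sqrt(2)*z/4 - 7*sqrt(2)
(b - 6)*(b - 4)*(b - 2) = b^3 - 12*b^2 + 44*b - 48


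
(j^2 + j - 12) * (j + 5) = j^3 + 6*j^2 - 7*j - 60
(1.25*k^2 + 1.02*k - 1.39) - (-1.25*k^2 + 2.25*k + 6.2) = 2.5*k^2 - 1.23*k - 7.59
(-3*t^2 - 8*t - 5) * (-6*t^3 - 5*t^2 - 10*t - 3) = 18*t^5 + 63*t^4 + 100*t^3 + 114*t^2 + 74*t + 15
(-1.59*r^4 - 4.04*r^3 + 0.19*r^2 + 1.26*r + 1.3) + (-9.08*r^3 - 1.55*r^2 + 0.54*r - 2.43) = -1.59*r^4 - 13.12*r^3 - 1.36*r^2 + 1.8*r - 1.13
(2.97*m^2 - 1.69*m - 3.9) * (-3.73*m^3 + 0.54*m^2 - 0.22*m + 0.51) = -11.0781*m^5 + 7.9075*m^4 + 12.981*m^3 - 0.2195*m^2 - 0.00390000000000001*m - 1.989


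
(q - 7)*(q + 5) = q^2 - 2*q - 35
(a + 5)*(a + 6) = a^2 + 11*a + 30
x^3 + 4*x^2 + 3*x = x*(x + 1)*(x + 3)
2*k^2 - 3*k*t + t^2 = (-2*k + t)*(-k + t)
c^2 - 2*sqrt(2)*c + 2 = (c - sqrt(2))^2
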